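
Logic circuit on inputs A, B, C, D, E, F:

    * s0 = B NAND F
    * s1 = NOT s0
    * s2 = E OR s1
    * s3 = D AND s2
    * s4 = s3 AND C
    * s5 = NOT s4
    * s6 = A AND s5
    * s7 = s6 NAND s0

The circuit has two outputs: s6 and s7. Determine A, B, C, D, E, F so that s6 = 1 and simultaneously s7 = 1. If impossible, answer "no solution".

Check with A=1, B=1, C=0, D=0, E=0, F=1:
s0 = B NAND F = 1 NAND 1 = 0
s1 = NOT s0 = NOT 0 = 1
s2 = E OR s1 = 0 OR 1 = 1
s3 = D AND s2 = 0 AND 1 = 0
s4 = s3 AND C = 0 AND 0 = 0
s5 = NOT s4 = NOT 0 = 1
s6 = A AND s5 = 1 AND 1 = 1
s7 = s6 NAND s0 = 1 NAND 0 = 1
So s6 = 1 and s7 = 1.

A=1, B=1, C=0, D=0, E=0, F=1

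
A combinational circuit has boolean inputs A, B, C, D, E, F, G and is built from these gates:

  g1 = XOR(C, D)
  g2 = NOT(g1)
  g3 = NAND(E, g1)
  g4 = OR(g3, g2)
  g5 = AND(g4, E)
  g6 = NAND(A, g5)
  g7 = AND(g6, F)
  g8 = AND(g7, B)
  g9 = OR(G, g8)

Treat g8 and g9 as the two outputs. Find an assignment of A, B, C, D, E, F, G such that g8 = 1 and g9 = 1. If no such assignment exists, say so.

Check with A=0, B=1, C=1, D=0, E=1, F=1, G=1:
g1 = XOR(C, D) = XOR(1, 0) = 1
g2 = NOT(g1) = NOT 1 = 0
g3 = NAND(E, g1) = NAND(1, 1) = 0
g4 = OR(g3, g2) = OR(0, 0) = 0
g5 = AND(g4, E) = AND(0, 1) = 0
g6 = NAND(A, g5) = NAND(0, 0) = 1
g7 = AND(g6, F) = AND(1, 1) = 1
g8 = AND(g7, B) = AND(1, 1) = 1
g9 = OR(G, g8) = OR(1, 1) = 1
So g8 = 1 and g9 = 1.

A=0, B=1, C=1, D=0, E=1, F=1, G=1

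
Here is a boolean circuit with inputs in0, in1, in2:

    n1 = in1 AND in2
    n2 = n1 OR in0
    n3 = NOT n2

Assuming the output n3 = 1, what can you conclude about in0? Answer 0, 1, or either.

0

n3 = NOT n2 must be 1, so n2 = 0.
n2 = n1 OR in0 must be 0, so both n1 = 0 and in0 = 0.
n1 = in1 AND in2 must be 0, so at least one of in1, in2 is 0.
Every assignment with n3 = 1 has in0 = 0; there are 3 such assignment(s).
  in0=0, in1=0, in2=0
  in0=0, in1=0, in2=1
  in0=0, in1=1, in2=0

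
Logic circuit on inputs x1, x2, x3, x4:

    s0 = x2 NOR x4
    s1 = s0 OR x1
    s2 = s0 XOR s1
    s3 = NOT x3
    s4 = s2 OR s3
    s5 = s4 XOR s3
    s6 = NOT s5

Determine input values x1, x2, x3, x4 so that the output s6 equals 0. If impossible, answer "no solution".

s6 = NOT s5 must be 0, so s5 = 1.
s5 = s4 XOR s3 must be 1, so s4 and s3 differ.
Check with x1=1 x2=0 x3=1 x4=1:
s0 = x2 NOR x4 = 0 NOR 1 = 0
s1 = s0 OR x1 = 0 OR 1 = 1
s2 = s0 XOR s1 = 0 XOR 1 = 1
s3 = NOT x3 = NOT 1 = 0
s4 = s2 OR s3 = 1 OR 0 = 1
s5 = s4 XOR s3 = 1 XOR 0 = 1
s6 = NOT s5 = NOT 1 = 0
So s6 = 0 as required.

x1=1 x2=0 x3=1 x4=1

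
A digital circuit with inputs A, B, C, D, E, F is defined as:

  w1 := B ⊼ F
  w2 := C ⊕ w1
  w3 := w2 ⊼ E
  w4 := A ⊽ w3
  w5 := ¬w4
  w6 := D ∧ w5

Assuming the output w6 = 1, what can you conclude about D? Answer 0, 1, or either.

1

w6 = D ∧ w5 must be 1, so both D = 1 and w5 = 1.
Every assignment with w6 = 1 has D = 1; there are 28 such assignment(s).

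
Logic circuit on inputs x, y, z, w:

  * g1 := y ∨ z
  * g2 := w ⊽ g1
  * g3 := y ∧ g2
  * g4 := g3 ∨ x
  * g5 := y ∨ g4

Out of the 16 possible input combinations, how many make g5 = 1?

g5 = y ∨ g4 must be 1, so at least one of y, g4 is 1.
Enumerating the 16 input combinations, 12 give g5 = 1 and 4 give g5 = 0.

12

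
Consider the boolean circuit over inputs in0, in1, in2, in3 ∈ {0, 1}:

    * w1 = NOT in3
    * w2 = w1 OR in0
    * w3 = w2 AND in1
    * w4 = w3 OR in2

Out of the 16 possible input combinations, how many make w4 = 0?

5

w4 = w3 OR in2 must be 0, so both w3 = 0 and in2 = 0.
Satisfying assignments:
  in0=0, in1=0, in2=0, in3=0
  in0=0, in1=0, in2=0, in3=1
  in0=0, in1=1, in2=0, in3=1
  in0=1, in1=0, in2=0, in3=0
  in0=1, in1=0, in2=0, in3=1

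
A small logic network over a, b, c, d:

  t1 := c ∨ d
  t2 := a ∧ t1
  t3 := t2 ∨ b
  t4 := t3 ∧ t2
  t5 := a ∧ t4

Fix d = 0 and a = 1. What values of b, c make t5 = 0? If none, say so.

b=0, c=0

Check with d = 0 and a = 1 and b=0, c=0:
t1 = c ∨ d = 0 ∨ 0 = 0
t2 = a ∧ t1 = 1 ∧ 0 = 0
t3 = t2 ∨ b = 0 ∨ 0 = 0
t4 = t3 ∧ t2 = 0 ∧ 0 = 0
t5 = a ∧ t4 = 1 ∧ 0 = 0
So t5 = 0.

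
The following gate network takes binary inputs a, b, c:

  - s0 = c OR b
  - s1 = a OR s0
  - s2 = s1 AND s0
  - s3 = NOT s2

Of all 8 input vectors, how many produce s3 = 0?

6

s3 = NOT s2 must be 0, so s2 = 1.
s2 = s1 AND s0 must be 1, so both s1 = 1 and s0 = 1.
Satisfying assignments:
  a=0, b=0, c=1
  a=0, b=1, c=0
  a=0, b=1, c=1
  a=1, b=0, c=1
  a=1, b=1, c=0
  a=1, b=1, c=1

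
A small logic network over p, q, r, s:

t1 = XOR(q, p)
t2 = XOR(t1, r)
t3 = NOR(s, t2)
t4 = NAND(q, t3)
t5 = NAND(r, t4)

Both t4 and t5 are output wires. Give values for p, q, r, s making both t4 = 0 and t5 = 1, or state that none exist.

Check with p=0, q=1, r=1, s=0:
t1 = XOR(q, p) = XOR(1, 0) = 1
t2 = XOR(t1, r) = XOR(1, 1) = 0
t3 = NOR(s, t2) = NOR(0, 0) = 1
t4 = NAND(q, t3) = NAND(1, 1) = 0
t5 = NAND(r, t4) = NAND(1, 0) = 1
So t4 = 0 and t5 = 1.

p=0, q=1, r=1, s=0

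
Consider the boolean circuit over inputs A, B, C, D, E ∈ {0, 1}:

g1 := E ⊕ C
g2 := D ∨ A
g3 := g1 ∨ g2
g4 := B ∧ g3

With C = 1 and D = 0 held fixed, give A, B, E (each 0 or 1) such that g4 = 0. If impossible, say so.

g4 = B ∧ g3 must be 0, so at least one of B, g3 is 0.
Check with C = 1 and D = 0 and A=0, B=0, E=1:
g1 = E ⊕ C = 1 ⊕ 1 = 0
g2 = D ∨ A = 0 ∨ 0 = 0
g3 = g1 ∨ g2 = 0 ∨ 0 = 0
g4 = B ∧ g3 = 0 ∧ 0 = 0
So g4 = 0.

A=0, B=0, E=1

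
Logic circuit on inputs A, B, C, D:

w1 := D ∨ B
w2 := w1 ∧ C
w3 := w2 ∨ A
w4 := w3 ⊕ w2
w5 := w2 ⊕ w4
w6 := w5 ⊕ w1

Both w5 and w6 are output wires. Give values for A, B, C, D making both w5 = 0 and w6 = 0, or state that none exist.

A=0, B=0, C=1, D=0

Check with A=0, B=0, C=1, D=0:
w1 = D ∨ B = 0 ∨ 0 = 0
w2 = w1 ∧ C = 0 ∧ 1 = 0
w3 = w2 ∨ A = 0 ∨ 0 = 0
w4 = w3 ⊕ w2 = 0 ⊕ 0 = 0
w5 = w2 ⊕ w4 = 0 ⊕ 0 = 0
w6 = w5 ⊕ w1 = 0 ⊕ 0 = 0
So w5 = 0 and w6 = 0.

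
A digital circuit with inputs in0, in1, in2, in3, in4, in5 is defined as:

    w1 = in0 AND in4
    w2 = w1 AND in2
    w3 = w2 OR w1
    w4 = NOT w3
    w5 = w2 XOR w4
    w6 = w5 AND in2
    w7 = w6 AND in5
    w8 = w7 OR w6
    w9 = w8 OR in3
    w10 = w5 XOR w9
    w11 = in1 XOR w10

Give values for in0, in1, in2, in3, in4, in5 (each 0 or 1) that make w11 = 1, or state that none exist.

w11 = in1 XOR w10 must be 1, so in1 and w10 differ.
Check with in0=1, in1=0, in2=0, in3=0, in4=0, in5=1:
w1 = in0 AND in4 = 1 AND 0 = 0
w2 = w1 AND in2 = 0 AND 0 = 0
w3 = w2 OR w1 = 0 OR 0 = 0
w4 = NOT w3 = NOT 0 = 1
w5 = w2 XOR w4 = 0 XOR 1 = 1
w6 = w5 AND in2 = 1 AND 0 = 0
w7 = w6 AND in5 = 0 AND 1 = 0
w8 = w7 OR w6 = 0 OR 0 = 0
w9 = w8 OR in3 = 0 OR 0 = 0
w10 = w5 XOR w9 = 1 XOR 0 = 1
w11 = in1 XOR w10 = 0 XOR 1 = 1
So w11 = 1 as required.

in0=1, in1=0, in2=0, in3=0, in4=0, in5=1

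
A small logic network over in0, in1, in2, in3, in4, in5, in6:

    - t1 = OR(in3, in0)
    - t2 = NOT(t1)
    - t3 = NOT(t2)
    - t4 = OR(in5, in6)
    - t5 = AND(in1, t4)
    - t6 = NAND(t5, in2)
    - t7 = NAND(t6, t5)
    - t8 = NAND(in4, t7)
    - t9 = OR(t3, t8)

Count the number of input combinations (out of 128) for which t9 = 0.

13

t9 = OR(t3, t8) must be 0, so both t3 = 0 and t8 = 0.
t3 = NOT(t2) must be 0, so t2 = 1.
Enumerating the 128 input combinations, 13 give t9 = 0 and 115 give t9 = 1.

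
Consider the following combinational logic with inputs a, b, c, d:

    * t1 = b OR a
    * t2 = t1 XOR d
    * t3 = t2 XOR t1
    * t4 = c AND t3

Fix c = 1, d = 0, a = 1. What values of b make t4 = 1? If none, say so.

no solution exists

With c = 1, d = 0, a = 1 fixed, none of the 2 settings of b give t4 = 1.
For example, with b=0:
t1 = b OR a = 0 OR 1 = 1
t2 = t1 XOR d = 1 XOR 0 = 1
t3 = t2 XOR t1 = 1 XOR 1 = 0
t4 = c AND t3 = 1 AND 0 = 0
giving t4 = 0 ≠ 1.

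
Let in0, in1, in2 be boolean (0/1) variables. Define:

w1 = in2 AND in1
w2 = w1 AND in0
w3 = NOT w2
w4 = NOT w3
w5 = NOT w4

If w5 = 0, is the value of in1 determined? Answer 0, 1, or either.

w5 = NOT w4 must be 0, so w4 = 1.
Every assignment with w5 = 0 has in1 = 1; there are 1 such assignment(s).
  in0=1, in1=1, in2=1

1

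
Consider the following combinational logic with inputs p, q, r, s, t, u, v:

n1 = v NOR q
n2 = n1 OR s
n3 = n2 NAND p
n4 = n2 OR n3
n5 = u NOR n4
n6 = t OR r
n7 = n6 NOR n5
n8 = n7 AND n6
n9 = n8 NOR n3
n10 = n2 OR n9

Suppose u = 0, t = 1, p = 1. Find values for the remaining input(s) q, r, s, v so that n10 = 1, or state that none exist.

n10 = n2 OR n9 must be 1, so at least one of n2, n9 is 1.
Check with u = 0, t = 1, p = 1 and q=1, r=0, s=1, v=1:
n1 = v NOR q = 1 NOR 1 = 0
n2 = n1 OR s = 0 OR 1 = 1
n3 = n2 NAND p = 1 NAND 1 = 0
n4 = n2 OR n3 = 1 OR 0 = 1
n5 = u NOR n4 = 0 NOR 1 = 0
n6 = t OR r = 1 OR 0 = 1
n7 = n6 NOR n5 = 1 NOR 0 = 0
n8 = n7 AND n6 = 0 AND 1 = 0
n9 = n8 NOR n3 = 0 NOR 0 = 1
n10 = n2 OR n9 = 1 OR 1 = 1
So n10 = 1.

q=1 r=0 s=1 v=1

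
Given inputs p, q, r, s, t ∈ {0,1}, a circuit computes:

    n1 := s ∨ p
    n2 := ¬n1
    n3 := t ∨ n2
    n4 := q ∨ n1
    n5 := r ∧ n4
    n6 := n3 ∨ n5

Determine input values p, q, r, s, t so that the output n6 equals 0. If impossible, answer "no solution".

p=1 q=1 r=0 s=0 t=0

n6 = n3 ∨ n5 must be 0, so both n3 = 0 and n5 = 0.
n3 = t ∨ n2 must be 0, so both t = 0 and n2 = 0.
Check with p=1 q=1 r=0 s=0 t=0:
n1 = s ∨ p = 0 ∨ 1 = 1
n2 = ¬n1 = ¬1 = 0
n3 = t ∨ n2 = 0 ∨ 0 = 0
n4 = q ∨ n1 = 1 ∨ 1 = 1
n5 = r ∧ n4 = 0 ∧ 1 = 0
n6 = n3 ∨ n5 = 0 ∨ 0 = 0
So n6 = 0 as required.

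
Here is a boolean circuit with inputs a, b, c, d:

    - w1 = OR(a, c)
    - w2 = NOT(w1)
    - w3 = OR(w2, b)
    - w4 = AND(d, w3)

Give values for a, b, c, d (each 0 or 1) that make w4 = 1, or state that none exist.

a=0, b=1, c=0, d=1

w4 = AND(d, w3) must be 1, so both d = 1 and w3 = 1.
Check with a=0, b=1, c=0, d=1:
w1 = OR(a, c) = OR(0, 0) = 0
w2 = NOT(w1) = NOT 0 = 1
w3 = OR(w2, b) = OR(1, 1) = 1
w4 = AND(d, w3) = AND(1, 1) = 1
So w4 = 1 as required.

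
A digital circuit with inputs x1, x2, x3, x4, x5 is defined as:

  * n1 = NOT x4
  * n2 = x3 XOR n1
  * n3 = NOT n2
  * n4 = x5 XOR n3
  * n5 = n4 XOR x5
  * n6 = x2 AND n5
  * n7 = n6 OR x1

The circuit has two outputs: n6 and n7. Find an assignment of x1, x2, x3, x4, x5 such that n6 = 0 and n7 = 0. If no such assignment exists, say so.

Check with x1=0, x2=1, x3=1, x4=1, x5=0:
n1 = NOT x4 = NOT 1 = 0
n2 = x3 XOR n1 = 1 XOR 0 = 1
n3 = NOT n2 = NOT 1 = 0
n4 = x5 XOR n3 = 0 XOR 0 = 0
n5 = n4 XOR x5 = 0 XOR 0 = 0
n6 = x2 AND n5 = 1 AND 0 = 0
n7 = n6 OR x1 = 0 OR 0 = 0
So n6 = 0 and n7 = 0.

x1=0, x2=1, x3=1, x4=1, x5=0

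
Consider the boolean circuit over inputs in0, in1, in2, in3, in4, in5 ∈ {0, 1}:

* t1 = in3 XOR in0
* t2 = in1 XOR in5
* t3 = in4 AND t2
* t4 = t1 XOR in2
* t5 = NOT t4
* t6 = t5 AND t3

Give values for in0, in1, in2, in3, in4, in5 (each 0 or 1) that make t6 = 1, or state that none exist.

t6 = t5 AND t3 must be 1, so both t5 = 1 and t3 = 1.
Check with in0=0 in1=1 in2=1 in3=1 in4=1 in5=0:
t1 = in3 XOR in0 = 1 XOR 0 = 1
t2 = in1 XOR in5 = 1 XOR 0 = 1
t3 = in4 AND t2 = 1 AND 1 = 1
t4 = t1 XOR in2 = 1 XOR 1 = 0
t5 = NOT t4 = NOT 0 = 1
t6 = t5 AND t3 = 1 AND 1 = 1
So t6 = 1 as required.

in0=0 in1=1 in2=1 in3=1 in4=1 in5=0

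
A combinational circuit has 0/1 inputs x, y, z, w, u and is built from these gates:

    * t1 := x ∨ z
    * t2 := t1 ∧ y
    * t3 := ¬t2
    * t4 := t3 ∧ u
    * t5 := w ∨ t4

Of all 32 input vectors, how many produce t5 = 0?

11

t5 = w ∨ t4 must be 0, so both w = 0 and t4 = 0.
t4 = t3 ∧ u must be 0, so at least one of t3, u is 0.
Enumerating the 32 input combinations, 11 give t5 = 0 and 21 give t5 = 1.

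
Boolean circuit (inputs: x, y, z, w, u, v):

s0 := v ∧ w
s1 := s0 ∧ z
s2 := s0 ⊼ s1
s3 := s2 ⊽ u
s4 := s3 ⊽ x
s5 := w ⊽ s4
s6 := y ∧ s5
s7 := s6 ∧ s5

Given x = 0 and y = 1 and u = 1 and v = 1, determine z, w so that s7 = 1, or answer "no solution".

no solution exists

With x = 0 and y = 1 and u = 1 and v = 1 fixed, none of the 4 settings of z, w give s7 = 1.
For example, with z=1, w=0:
s0 = v ∧ w = 1 ∧ 0 = 0
s1 = s0 ∧ z = 0 ∧ 1 = 0
s2 = s0 ⊼ s1 = 0 ⊼ 0 = 1
s3 = s2 ⊽ u = 1 ⊽ 1 = 0
s4 = s3 ⊽ x = 0 ⊽ 0 = 1
s5 = w ⊽ s4 = 0 ⊽ 1 = 0
s6 = y ∧ s5 = 1 ∧ 0 = 0
s7 = s6 ∧ s5 = 0 ∧ 0 = 0
giving s7 = 0 ≠ 1.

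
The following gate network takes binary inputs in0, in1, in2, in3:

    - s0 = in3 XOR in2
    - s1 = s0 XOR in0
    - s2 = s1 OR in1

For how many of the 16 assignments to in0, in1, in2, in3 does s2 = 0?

s2 = s1 OR in1 must be 0, so both s1 = 0 and in1 = 0.
Satisfying assignments:
  in0=0, in1=0, in2=0, in3=0
  in0=0, in1=0, in2=1, in3=1
  in0=1, in1=0, in2=0, in3=1
  in0=1, in1=0, in2=1, in3=0

4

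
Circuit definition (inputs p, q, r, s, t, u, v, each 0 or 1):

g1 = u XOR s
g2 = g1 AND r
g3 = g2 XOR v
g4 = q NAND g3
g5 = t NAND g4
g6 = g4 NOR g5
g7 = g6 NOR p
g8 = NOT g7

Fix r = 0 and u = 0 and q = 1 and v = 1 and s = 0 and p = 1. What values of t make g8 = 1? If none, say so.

t=0

Check with r = 0 and u = 0 and q = 1 and v = 1 and s = 0 and p = 1 and t=0:
g1 = u XOR s = 0 XOR 0 = 0
g2 = g1 AND r = 0 AND 0 = 0
g3 = g2 XOR v = 0 XOR 1 = 1
g4 = q NAND g3 = 1 NAND 1 = 0
g5 = t NAND g4 = 0 NAND 0 = 1
g6 = g4 NOR g5 = 0 NOR 1 = 0
g7 = g6 NOR p = 0 NOR 1 = 0
g8 = NOT g7 = NOT 0 = 1
So g8 = 1.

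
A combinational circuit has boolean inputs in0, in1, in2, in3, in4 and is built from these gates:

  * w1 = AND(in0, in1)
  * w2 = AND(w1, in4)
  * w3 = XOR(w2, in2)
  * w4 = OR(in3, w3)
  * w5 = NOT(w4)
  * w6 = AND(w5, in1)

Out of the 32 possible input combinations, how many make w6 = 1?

w6 = AND(w5, in1) must be 1, so both w5 = 1 and in1 = 1.
w5 = NOT(w4) must be 1, so w4 = 0.
w4 = OR(in3, w3) must be 0, so both in3 = 0 and w3 = 0.
Satisfying assignments:
  in0=0, in1=1, in2=0, in3=0, in4=0
  in0=0, in1=1, in2=0, in3=0, in4=1
  in0=1, in1=1, in2=0, in3=0, in4=0
  in0=1, in1=1, in2=1, in3=0, in4=1

4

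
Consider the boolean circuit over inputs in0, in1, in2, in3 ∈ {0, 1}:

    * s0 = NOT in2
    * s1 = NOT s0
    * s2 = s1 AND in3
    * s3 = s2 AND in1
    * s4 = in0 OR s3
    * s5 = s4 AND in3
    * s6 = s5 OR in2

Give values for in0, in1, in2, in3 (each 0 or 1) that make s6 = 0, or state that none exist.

Check with in0=0 in1=0 in2=0 in3=1:
s0 = NOT in2 = NOT 0 = 1
s1 = NOT s0 = NOT 1 = 0
s2 = s1 AND in3 = 0 AND 1 = 0
s3 = s2 AND in1 = 0 AND 0 = 0
s4 = in0 OR s3 = 0 OR 0 = 0
s5 = s4 AND in3 = 0 AND 1 = 0
s6 = s5 OR in2 = 0 OR 0 = 0
So s6 = 0 as required.

in0=0 in1=0 in2=0 in3=1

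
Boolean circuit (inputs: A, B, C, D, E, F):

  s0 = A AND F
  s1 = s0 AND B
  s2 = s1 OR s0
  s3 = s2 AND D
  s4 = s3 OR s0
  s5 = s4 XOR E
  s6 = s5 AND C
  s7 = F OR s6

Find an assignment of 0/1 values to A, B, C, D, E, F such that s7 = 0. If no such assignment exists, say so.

A=0 B=1 C=1 D=0 E=0 F=0

s7 = F OR s6 must be 0, so both F = 0 and s6 = 0.
s6 = s5 AND C must be 0, so at least one of s5, C is 0.
Check with A=0 B=1 C=1 D=0 E=0 F=0:
s0 = A AND F = 0 AND 0 = 0
s1 = s0 AND B = 0 AND 1 = 0
s2 = s1 OR s0 = 0 OR 0 = 0
s3 = s2 AND D = 0 AND 0 = 0
s4 = s3 OR s0 = 0 OR 0 = 0
s5 = s4 XOR E = 0 XOR 0 = 0
s6 = s5 AND C = 0 AND 1 = 0
s7 = F OR s6 = 0 OR 0 = 0
So s7 = 0 as required.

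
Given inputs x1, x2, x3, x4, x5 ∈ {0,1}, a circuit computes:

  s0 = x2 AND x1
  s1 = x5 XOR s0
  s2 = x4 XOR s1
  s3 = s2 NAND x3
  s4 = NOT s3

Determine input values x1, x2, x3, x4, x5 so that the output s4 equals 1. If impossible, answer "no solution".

x1=0, x2=0, x3=1, x4=0, x5=1

Check with x1=0, x2=0, x3=1, x4=0, x5=1:
s0 = x2 AND x1 = 0 AND 0 = 0
s1 = x5 XOR s0 = 1 XOR 0 = 1
s2 = x4 XOR s1 = 0 XOR 1 = 1
s3 = s2 NAND x3 = 1 NAND 1 = 0
s4 = NOT s3 = NOT 0 = 1
So s4 = 1 as required.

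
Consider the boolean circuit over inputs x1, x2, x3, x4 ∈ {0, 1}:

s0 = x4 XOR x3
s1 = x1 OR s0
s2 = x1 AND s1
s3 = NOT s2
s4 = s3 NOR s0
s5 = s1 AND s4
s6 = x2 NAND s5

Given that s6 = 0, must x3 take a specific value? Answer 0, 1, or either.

either

Both values of x3 occur among assignments with s6 = 0:
  x3=0: x1=1, x2=1, x3=0, x4=0
  x3=1: x1=1, x2=1, x3=1, x4=1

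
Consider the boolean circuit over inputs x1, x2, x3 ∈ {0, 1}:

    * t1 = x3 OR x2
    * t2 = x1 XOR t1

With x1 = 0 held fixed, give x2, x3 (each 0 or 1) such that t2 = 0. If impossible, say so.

Check with x1 = 0 and x2=0, x3=0:
t1 = x3 OR x2 = 0 OR 0 = 0
t2 = x1 XOR t1 = 0 XOR 0 = 0
So t2 = 0.

x2=0, x3=0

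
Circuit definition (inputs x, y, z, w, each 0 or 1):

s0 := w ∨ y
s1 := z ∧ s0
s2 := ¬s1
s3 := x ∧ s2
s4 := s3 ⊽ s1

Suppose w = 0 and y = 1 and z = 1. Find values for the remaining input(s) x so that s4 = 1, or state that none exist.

With w = 0 and y = 1 and z = 1 fixed, none of the 2 settings of x give s4 = 1.
For example, with x=0:
s0 = w ∨ y = 0 ∨ 1 = 1
s1 = z ∧ s0 = 1 ∧ 1 = 1
s2 = ¬s1 = ¬1 = 0
s3 = x ∧ s2 = 0 ∧ 0 = 0
s4 = s3 ⊽ s1 = 0 ⊽ 1 = 0
giving s4 = 0 ≠ 1.

no solution exists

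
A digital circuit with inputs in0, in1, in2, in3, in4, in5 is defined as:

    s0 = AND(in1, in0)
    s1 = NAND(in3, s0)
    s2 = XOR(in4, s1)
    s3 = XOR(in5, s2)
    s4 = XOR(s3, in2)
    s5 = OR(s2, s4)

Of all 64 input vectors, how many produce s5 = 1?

s5 = OR(s2, s4) must be 1, so at least one of s2, s4 is 1.
Enumerating the 64 input combinations, 48 give s5 = 1 and 16 give s5 = 0.

48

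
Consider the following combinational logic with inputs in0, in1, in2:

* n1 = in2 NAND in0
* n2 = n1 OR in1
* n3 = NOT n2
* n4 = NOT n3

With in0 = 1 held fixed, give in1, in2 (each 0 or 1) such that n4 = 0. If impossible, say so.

in1=0, in2=1

Check with in0 = 1 and in1=0, in2=1:
n1 = in2 NAND in0 = 1 NAND 1 = 0
n2 = n1 OR in1 = 0 OR 0 = 0
n3 = NOT n2 = NOT 0 = 1
n4 = NOT n3 = NOT 1 = 0
So n4 = 0.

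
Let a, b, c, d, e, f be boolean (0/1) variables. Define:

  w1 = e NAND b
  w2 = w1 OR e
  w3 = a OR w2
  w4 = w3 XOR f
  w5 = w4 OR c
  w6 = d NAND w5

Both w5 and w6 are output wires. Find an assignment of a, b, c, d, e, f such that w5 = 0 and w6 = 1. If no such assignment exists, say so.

Check with a=1, b=1, c=0, d=1, e=1, f=1:
w1 = e NAND b = 1 NAND 1 = 0
w2 = w1 OR e = 0 OR 1 = 1
w3 = a OR w2 = 1 OR 1 = 1
w4 = w3 XOR f = 1 XOR 1 = 0
w5 = w4 OR c = 0 OR 0 = 0
w6 = d NAND w5 = 1 NAND 0 = 1
So w5 = 0 and w6 = 1.

a=1, b=1, c=0, d=1, e=1, f=1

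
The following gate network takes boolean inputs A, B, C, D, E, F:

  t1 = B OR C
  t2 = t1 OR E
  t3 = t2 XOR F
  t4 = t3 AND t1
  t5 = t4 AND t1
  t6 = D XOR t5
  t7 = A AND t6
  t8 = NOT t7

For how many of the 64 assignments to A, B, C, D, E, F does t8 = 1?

48

t8 = NOT t7 must be 1, so t7 = 0.
t7 = A AND t6 must be 0, so at least one of A, t6 is 0.
Enumerating the 64 input combinations, 48 give t8 = 1 and 16 give t8 = 0.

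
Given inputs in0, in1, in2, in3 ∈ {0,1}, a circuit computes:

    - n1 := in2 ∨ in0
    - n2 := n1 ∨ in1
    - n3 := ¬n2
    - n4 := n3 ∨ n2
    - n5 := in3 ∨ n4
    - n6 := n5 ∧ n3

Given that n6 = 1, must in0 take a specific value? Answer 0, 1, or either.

n6 = n5 ∧ n3 must be 1, so both n5 = 1 and n3 = 1.
n5 = in3 ∨ n4 must be 1, so at least one of in3, n4 is 1.
Every assignment with n6 = 1 has in0 = 0; there are 2 such assignment(s).
  in0=0, in1=0, in2=0, in3=0
  in0=0, in1=0, in2=0, in3=1

0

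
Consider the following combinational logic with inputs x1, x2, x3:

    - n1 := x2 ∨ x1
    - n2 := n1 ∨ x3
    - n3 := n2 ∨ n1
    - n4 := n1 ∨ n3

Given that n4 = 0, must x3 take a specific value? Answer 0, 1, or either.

0

n4 = n1 ∨ n3 must be 0, so both n1 = 0 and n3 = 0.
Every assignment with n4 = 0 has x3 = 0; there are 1 such assignment(s).
  x1=0, x2=0, x3=0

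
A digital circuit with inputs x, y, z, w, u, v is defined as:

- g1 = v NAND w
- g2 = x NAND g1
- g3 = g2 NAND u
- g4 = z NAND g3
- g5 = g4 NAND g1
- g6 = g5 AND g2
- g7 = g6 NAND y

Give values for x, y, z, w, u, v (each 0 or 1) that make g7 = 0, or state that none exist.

x=1, y=1, z=1, w=1, u=0, v=1

Check with x=1, y=1, z=1, w=1, u=0, v=1:
g1 = v NAND w = 1 NAND 1 = 0
g2 = x NAND g1 = 1 NAND 0 = 1
g3 = g2 NAND u = 1 NAND 0 = 1
g4 = z NAND g3 = 1 NAND 1 = 0
g5 = g4 NAND g1 = 0 NAND 0 = 1
g6 = g5 AND g2 = 1 AND 1 = 1
g7 = g6 NAND y = 1 NAND 1 = 0
So g7 = 0 as required.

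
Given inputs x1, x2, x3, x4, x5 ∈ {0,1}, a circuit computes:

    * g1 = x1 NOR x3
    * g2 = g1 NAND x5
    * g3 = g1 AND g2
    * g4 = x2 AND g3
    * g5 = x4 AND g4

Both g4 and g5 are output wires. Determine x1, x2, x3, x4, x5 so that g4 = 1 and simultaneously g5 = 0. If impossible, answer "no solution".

Check with x1=0 x2=1 x3=0 x4=0 x5=0:
g1 = x1 NOR x3 = 0 NOR 0 = 1
g2 = g1 NAND x5 = 1 NAND 0 = 1
g3 = g1 AND g2 = 1 AND 1 = 1
g4 = x2 AND g3 = 1 AND 1 = 1
g5 = x4 AND g4 = 0 AND 1 = 0
So g4 = 1 and g5 = 0.

x1=0 x2=1 x3=0 x4=0 x5=0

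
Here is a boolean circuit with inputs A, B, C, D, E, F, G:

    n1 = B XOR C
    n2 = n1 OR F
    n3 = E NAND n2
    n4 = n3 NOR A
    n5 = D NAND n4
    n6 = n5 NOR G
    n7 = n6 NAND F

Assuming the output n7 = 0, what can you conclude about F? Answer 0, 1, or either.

1

n7 = n6 NAND F must be 0, so both n6 = 1 and F = 1.
Every assignment with n7 = 0 has F = 1; there are 4 such assignment(s).
  A=0, B=0, C=0, D=1, E=1, F=1, G=0
  A=0, B=0, C=1, D=1, E=1, F=1, G=0
  A=0, B=1, C=0, D=1, E=1, F=1, G=0
  A=0, B=1, C=1, D=1, E=1, F=1, G=0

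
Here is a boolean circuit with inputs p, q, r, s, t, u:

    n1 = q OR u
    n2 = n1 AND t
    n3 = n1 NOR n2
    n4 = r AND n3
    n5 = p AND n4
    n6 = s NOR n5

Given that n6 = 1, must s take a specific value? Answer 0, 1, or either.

0

n6 = s NOR n5 must be 1, so both s = 0 and n5 = 0.
Every assignment with n6 = 1 has s = 0; there are 30 such assignment(s).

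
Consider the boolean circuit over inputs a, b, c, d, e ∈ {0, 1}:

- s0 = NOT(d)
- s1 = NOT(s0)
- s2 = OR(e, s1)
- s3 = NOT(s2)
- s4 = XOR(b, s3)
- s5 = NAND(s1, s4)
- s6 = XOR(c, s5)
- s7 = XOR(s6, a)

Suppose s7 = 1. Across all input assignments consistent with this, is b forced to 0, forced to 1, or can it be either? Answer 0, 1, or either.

either

Both values of b occur among assignments with s7 = 1:
  b=0: a=0, b=0, c=0, d=0, e=0
  b=1: a=0, b=1, c=0, d=0, e=0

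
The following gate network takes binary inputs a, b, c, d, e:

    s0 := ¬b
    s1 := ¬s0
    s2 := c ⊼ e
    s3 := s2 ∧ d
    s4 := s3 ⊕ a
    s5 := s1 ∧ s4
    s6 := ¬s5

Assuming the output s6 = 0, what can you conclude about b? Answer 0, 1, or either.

s6 = ¬s5 must be 0, so s5 = 1.
s5 = s1 ∧ s4 must be 1, so both s1 = 1 and s4 = 1.
Every assignment with s6 = 0 has b = 1; there are 8 such assignment(s).

1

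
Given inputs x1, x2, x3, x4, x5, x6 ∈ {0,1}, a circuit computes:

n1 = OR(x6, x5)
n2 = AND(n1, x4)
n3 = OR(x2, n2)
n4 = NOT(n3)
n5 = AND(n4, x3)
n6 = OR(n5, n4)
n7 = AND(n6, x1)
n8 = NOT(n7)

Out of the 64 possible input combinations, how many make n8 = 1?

54

n8 = NOT(n7) must be 1, so n7 = 0.
n7 = AND(n6, x1) must be 0, so at least one of n6, x1 is 0.
Enumerating the 64 input combinations, 54 give n8 = 1 and 10 give n8 = 0.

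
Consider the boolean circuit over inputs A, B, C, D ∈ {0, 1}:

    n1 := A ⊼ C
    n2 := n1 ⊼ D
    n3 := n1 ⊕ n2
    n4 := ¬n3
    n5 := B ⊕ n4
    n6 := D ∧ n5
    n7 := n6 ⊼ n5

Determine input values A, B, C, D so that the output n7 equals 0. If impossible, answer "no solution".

n7 = n6 ⊼ n5 must be 0, so both n6 = 1 and n5 = 1.
n6 = D ∧ n5 must be 1, so both D = 1 and n5 = 1.
n5 = B ⊕ n4 must be 1, so B and n4 differ.
Check with A=0 B=1 C=0 D=1:
n1 = A ⊼ C = 0 ⊼ 0 = 1
n2 = n1 ⊼ D = 1 ⊼ 1 = 0
n3 = n1 ⊕ n2 = 1 ⊕ 0 = 1
n4 = ¬n3 = ¬1 = 0
n5 = B ⊕ n4 = 1 ⊕ 0 = 1
n6 = D ∧ n5 = 1 ∧ 1 = 1
n7 = n6 ⊼ n5 = 1 ⊼ 1 = 0
So n7 = 0 as required.

A=0 B=1 C=0 D=1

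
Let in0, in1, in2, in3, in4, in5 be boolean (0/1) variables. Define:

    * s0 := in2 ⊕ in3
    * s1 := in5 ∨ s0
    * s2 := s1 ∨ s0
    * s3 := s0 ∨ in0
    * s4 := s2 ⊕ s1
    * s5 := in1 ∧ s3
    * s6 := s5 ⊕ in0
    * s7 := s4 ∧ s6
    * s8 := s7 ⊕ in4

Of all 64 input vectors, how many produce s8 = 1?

s8 = s7 ⊕ in4 must be 1, so s7 and in4 differ.
Enumerating the 64 input combinations, 32 give s8 = 1 and 32 give s8 = 0.

32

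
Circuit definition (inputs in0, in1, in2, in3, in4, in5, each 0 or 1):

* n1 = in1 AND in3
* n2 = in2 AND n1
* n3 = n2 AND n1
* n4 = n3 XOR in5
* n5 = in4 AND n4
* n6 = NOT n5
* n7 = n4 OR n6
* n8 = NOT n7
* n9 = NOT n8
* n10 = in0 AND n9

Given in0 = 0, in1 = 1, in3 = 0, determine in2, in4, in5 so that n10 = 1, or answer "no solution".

With in0 = 0, in1 = 1, in3 = 0 fixed, none of the 8 settings of in2, in4, in5 give n10 = 1.
For example, with in2=1, in4=0, in5=1:
n1 = in1 AND in3 = 1 AND 0 = 0
n2 = in2 AND n1 = 1 AND 0 = 0
n3 = n2 AND n1 = 0 AND 0 = 0
n4 = n3 XOR in5 = 0 XOR 1 = 1
n5 = in4 AND n4 = 0 AND 1 = 0
n6 = NOT n5 = NOT 0 = 1
n7 = n4 OR n6 = 1 OR 1 = 1
n8 = NOT n7 = NOT 1 = 0
n9 = NOT n8 = NOT 0 = 1
n10 = in0 AND n9 = 0 AND 1 = 0
giving n10 = 0 ≠ 1.

no solution exists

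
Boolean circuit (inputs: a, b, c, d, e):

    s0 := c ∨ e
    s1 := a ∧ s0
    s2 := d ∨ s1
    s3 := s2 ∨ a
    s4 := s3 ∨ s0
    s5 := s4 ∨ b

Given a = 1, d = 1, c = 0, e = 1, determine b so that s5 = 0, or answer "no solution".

no solution exists

With a = 1, d = 1, c = 0, e = 1 fixed, none of the 2 settings of b give s5 = 0.
For example, with b=0:
s0 = c ∨ e = 0 ∨ 1 = 1
s1 = a ∧ s0 = 1 ∧ 1 = 1
s2 = d ∨ s1 = 1 ∨ 1 = 1
s3 = s2 ∨ a = 1 ∨ 1 = 1
s4 = s3 ∨ s0 = 1 ∨ 1 = 1
s5 = s4 ∨ b = 1 ∨ 0 = 1
giving s5 = 1 ≠ 0.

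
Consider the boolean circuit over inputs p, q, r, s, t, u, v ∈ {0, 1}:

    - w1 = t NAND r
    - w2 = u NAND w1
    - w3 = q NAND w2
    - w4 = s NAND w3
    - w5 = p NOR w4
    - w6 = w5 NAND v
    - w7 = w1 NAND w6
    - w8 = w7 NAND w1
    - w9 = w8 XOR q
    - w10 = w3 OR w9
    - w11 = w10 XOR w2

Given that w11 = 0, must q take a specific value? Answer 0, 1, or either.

w11 = w10 XOR w2 must be 0, so w10 and w2 are equal.
Every assignment with w11 = 0 has q = 0; there are 40 such assignment(s).

0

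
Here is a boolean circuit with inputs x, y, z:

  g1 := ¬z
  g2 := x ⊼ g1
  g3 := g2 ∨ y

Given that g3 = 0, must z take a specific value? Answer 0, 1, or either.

g3 = g2 ∨ y must be 0, so both g2 = 0 and y = 0.
g2 = x ⊼ g1 must be 0, so both x = 1 and g1 = 1.
g1 = ¬z must be 1, so z = 0.
Every assignment with g3 = 0 has z = 0; there are 1 such assignment(s).
  x=1, y=0, z=0

0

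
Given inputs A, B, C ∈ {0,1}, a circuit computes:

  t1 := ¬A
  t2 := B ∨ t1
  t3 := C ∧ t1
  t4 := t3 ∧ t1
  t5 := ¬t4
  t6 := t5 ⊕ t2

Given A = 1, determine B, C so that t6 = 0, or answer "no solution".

Check with A = 1 and B=1, C=1:
t1 = ¬A = ¬1 = 0
t2 = B ∨ t1 = 1 ∨ 0 = 1
t3 = C ∧ t1 = 1 ∧ 0 = 0
t4 = t3 ∧ t1 = 0 ∧ 0 = 0
t5 = ¬t4 = ¬0 = 1
t6 = t5 ⊕ t2 = 1 ⊕ 1 = 0
So t6 = 0.

B=1, C=1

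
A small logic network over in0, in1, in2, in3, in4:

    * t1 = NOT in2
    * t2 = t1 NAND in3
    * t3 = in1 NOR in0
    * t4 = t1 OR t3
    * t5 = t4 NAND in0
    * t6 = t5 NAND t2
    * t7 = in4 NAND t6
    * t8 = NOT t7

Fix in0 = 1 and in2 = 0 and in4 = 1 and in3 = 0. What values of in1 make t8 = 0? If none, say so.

no solution exists

With in0 = 1 and in2 = 0 and in4 = 1 and in3 = 0 fixed, none of the 2 settings of in1 give t8 = 0.
For example, with in1=0:
t1 = NOT in2 = NOT 0 = 1
t2 = t1 NAND in3 = 1 NAND 0 = 1
t3 = in1 NOR in0 = 0 NOR 1 = 0
t4 = t1 OR t3 = 1 OR 0 = 1
t5 = t4 NAND in0 = 1 NAND 1 = 0
t6 = t5 NAND t2 = 0 NAND 1 = 1
t7 = in4 NAND t6 = 1 NAND 1 = 0
t8 = NOT t7 = NOT 0 = 1
giving t8 = 1 ≠ 0.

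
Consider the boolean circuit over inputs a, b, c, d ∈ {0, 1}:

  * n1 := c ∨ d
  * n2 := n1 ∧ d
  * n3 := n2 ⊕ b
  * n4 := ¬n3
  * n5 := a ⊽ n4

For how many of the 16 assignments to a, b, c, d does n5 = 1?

4

n5 = a ⊽ n4 must be 1, so both a = 0 and n4 = 0.
n4 = ¬n3 must be 0, so n3 = 1.
Satisfying assignments:
  a=0, b=0, c=0, d=1
  a=0, b=0, c=1, d=1
  a=0, b=1, c=0, d=0
  a=0, b=1, c=1, d=0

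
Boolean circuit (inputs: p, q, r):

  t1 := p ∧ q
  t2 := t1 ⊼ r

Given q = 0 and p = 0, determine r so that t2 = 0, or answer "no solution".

no solution exists

With q = 0 and p = 0 fixed, none of the 2 settings of r give t2 = 0.
For example, with r=0:
t1 = p ∧ q = 0 ∧ 0 = 0
t2 = t1 ⊼ r = 0 ⊼ 0 = 1
giving t2 = 1 ≠ 0.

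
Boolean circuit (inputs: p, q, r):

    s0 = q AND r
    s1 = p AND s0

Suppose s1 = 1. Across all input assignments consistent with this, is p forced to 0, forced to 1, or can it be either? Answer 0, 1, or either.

1

s1 = p AND s0 must be 1, so both p = 1 and s0 = 1.
Every assignment with s1 = 1 has p = 1; there are 1 such assignment(s).
  p=1, q=1, r=1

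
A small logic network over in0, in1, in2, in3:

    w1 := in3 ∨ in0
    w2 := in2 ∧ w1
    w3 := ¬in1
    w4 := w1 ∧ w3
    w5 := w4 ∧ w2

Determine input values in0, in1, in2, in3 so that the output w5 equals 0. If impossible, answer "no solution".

in0=1, in1=1, in2=1, in3=0

w5 = w4 ∧ w2 must be 0, so at least one of w4, w2 is 0.
Check with in0=1, in1=1, in2=1, in3=0:
w1 = in3 ∨ in0 = 0 ∨ 1 = 1
w2 = in2 ∧ w1 = 1 ∧ 1 = 1
w3 = ¬in1 = ¬1 = 0
w4 = w1 ∧ w3 = 1 ∧ 0 = 0
w5 = w4 ∧ w2 = 0 ∧ 1 = 0
So w5 = 0 as required.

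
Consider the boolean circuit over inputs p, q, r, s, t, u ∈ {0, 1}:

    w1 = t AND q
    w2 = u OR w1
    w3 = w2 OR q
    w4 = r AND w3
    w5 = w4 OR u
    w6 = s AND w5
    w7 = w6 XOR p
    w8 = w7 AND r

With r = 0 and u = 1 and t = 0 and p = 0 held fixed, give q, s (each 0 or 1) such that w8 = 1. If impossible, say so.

no solution exists

With r = 0 and u = 1 and t = 0 and p = 0 fixed, none of the 4 settings of q, s give w8 = 1.
For example, with q=0, s=0:
w1 = t AND q = 0 AND 0 = 0
w2 = u OR w1 = 1 OR 0 = 1
w3 = w2 OR q = 1 OR 0 = 1
w4 = r AND w3 = 0 AND 1 = 0
w5 = w4 OR u = 0 OR 1 = 1
w6 = s AND w5 = 0 AND 1 = 0
w7 = w6 XOR p = 0 XOR 0 = 0
w8 = w7 AND r = 0 AND 0 = 0
giving w8 = 0 ≠ 1.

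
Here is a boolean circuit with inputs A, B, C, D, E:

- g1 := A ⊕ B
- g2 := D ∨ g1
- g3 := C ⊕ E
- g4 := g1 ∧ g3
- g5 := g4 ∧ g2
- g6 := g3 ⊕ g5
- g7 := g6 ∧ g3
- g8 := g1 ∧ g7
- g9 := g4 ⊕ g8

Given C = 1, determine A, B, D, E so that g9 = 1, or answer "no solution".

Check with C = 1 and A=1, B=0, D=1, E=0:
g1 = A ⊕ B = 1 ⊕ 0 = 1
g2 = D ∨ g1 = 1 ∨ 1 = 1
g3 = C ⊕ E = 1 ⊕ 0 = 1
g4 = g1 ∧ g3 = 1 ∧ 1 = 1
g5 = g4 ∧ g2 = 1 ∧ 1 = 1
g6 = g3 ⊕ g5 = 1 ⊕ 1 = 0
g7 = g6 ∧ g3 = 0 ∧ 1 = 0
g8 = g1 ∧ g7 = 1 ∧ 0 = 0
g9 = g4 ⊕ g8 = 1 ⊕ 0 = 1
So g9 = 1.

A=1 B=0 D=1 E=0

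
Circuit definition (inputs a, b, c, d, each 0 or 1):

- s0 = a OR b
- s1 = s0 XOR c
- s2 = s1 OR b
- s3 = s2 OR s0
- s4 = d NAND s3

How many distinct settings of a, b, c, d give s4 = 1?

s4 = d NAND s3 must be 1, so at least one of d, s3 is 0.
Enumerating the 16 input combinations, 9 give s4 = 1 and 7 give s4 = 0.

9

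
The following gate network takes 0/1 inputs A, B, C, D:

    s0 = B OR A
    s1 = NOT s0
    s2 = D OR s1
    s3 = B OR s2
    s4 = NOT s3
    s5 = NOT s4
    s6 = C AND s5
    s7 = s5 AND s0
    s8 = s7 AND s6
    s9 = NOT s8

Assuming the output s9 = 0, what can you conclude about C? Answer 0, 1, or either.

s9 = NOT s8 must be 0, so s8 = 1.
s8 = s7 AND s6 must be 1, so both s7 = 1 and s6 = 1.
s7 = s5 AND s0 must be 1, so both s5 = 1 and s0 = 1.
Every assignment with s9 = 0 has C = 1; there are 5 such assignment(s).

1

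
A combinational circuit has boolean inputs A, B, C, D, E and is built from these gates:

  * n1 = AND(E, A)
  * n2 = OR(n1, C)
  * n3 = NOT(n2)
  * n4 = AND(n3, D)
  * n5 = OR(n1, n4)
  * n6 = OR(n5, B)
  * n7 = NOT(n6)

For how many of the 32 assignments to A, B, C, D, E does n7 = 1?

n7 = NOT(n6) must be 1, so n6 = 0.
n6 = OR(n5, B) must be 0, so both n5 = 0 and B = 0.
n5 = OR(n1, n4) must be 0, so both n1 = 0 and n4 = 0.
Enumerating the 32 input combinations, 9 give n7 = 1 and 23 give n7 = 0.

9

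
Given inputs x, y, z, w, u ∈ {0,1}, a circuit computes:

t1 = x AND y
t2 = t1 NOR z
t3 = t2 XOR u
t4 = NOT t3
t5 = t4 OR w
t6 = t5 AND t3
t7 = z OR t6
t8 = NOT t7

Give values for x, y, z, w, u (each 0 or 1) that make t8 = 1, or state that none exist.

x=0, y=0, z=0, w=0, u=1

t8 = NOT t7 must be 1, so t7 = 0.
Check with x=0, y=0, z=0, w=0, u=1:
t1 = x AND y = 0 AND 0 = 0
t2 = t1 NOR z = 0 NOR 0 = 1
t3 = t2 XOR u = 1 XOR 1 = 0
t4 = NOT t3 = NOT 0 = 1
t5 = t4 OR w = 1 OR 0 = 1
t6 = t5 AND t3 = 1 AND 0 = 0
t7 = z OR t6 = 0 OR 0 = 0
t8 = NOT t7 = NOT 0 = 1
So t8 = 1 as required.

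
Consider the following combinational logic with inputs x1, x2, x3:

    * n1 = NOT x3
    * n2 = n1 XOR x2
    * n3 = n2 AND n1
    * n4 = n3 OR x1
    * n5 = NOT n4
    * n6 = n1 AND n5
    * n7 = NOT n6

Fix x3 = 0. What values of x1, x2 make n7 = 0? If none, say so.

x1=0, x2=1

Check with x3 = 0 and x1=0, x2=1:
n1 = NOT x3 = NOT 0 = 1
n2 = n1 XOR x2 = 1 XOR 1 = 0
n3 = n2 AND n1 = 0 AND 1 = 0
n4 = n3 OR x1 = 0 OR 0 = 0
n5 = NOT n4 = NOT 0 = 1
n6 = n1 AND n5 = 1 AND 1 = 1
n7 = NOT n6 = NOT 1 = 0
So n7 = 0.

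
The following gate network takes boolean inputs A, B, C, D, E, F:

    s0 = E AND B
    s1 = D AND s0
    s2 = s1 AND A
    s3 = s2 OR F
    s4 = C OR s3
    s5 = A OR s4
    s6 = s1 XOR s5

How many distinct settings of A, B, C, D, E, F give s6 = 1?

s6 = s1 XOR s5 must be 1, so s1 and s5 differ.
Enumerating the 64 input combinations, 50 give s6 = 1 and 14 give s6 = 0.

50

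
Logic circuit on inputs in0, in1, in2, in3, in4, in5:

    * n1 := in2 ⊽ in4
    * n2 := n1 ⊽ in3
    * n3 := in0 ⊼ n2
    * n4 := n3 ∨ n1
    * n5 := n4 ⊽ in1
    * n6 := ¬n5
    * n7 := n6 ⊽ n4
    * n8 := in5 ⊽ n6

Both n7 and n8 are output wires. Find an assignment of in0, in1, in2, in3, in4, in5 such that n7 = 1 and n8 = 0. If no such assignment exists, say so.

in0=1, in1=0, in2=1, in3=0, in4=0, in5=1

Check with in0=1, in1=0, in2=1, in3=0, in4=0, in5=1:
n1 = in2 ⊽ in4 = 1 ⊽ 0 = 0
n2 = n1 ⊽ in3 = 0 ⊽ 0 = 1
n3 = in0 ⊼ n2 = 1 ⊼ 1 = 0
n4 = n3 ∨ n1 = 0 ∨ 0 = 0
n5 = n4 ⊽ in1 = 0 ⊽ 0 = 1
n6 = ¬n5 = ¬1 = 0
n7 = n6 ⊽ n4 = 0 ⊽ 0 = 1
n8 = in5 ⊽ n6 = 1 ⊽ 0 = 0
So n7 = 1 and n8 = 0.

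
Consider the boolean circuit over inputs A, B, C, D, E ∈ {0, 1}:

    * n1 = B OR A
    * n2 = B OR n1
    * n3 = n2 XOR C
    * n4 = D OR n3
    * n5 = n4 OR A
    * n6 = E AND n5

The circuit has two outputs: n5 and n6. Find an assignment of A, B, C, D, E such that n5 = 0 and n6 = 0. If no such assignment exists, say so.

Check with A=0, B=1, C=1, D=0, E=1:
n1 = B OR A = 1 OR 0 = 1
n2 = B OR n1 = 1 OR 1 = 1
n3 = n2 XOR C = 1 XOR 1 = 0
n4 = D OR n3 = 0 OR 0 = 0
n5 = n4 OR A = 0 OR 0 = 0
n6 = E AND n5 = 1 AND 0 = 0
So n5 = 0 and n6 = 0.

A=0, B=1, C=1, D=0, E=1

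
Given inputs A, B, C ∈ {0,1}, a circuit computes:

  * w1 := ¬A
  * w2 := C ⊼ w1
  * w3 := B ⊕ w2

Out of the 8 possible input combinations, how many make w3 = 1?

w3 = B ⊕ w2 must be 1, so B and w2 differ.
Satisfying assignments:
  A=0, B=0, C=0
  A=0, B=1, C=1
  A=1, B=0, C=0
  A=1, B=0, C=1

4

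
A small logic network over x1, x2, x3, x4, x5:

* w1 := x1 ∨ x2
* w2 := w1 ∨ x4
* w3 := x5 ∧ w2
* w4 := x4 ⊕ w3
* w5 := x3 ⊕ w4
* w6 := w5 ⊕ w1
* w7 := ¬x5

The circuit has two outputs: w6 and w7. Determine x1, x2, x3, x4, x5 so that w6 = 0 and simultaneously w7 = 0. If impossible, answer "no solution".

x1=1, x2=0, x3=1, x4=1, x5=1

Check with x1=1, x2=0, x3=1, x4=1, x5=1:
w1 = x1 ∨ x2 = 1 ∨ 0 = 1
w2 = w1 ∨ x4 = 1 ∨ 1 = 1
w3 = x5 ∧ w2 = 1 ∧ 1 = 1
w4 = x4 ⊕ w3 = 1 ⊕ 1 = 0
w5 = x3 ⊕ w4 = 1 ⊕ 0 = 1
w6 = w5 ⊕ w1 = 1 ⊕ 1 = 0
w7 = ¬x5 = ¬1 = 0
So w6 = 0 and w7 = 0.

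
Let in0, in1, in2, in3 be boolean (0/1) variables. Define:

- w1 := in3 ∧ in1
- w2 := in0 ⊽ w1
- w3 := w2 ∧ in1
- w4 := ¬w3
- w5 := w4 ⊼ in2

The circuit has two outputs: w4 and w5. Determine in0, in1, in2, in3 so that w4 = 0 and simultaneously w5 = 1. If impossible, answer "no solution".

Check with in0=0, in1=1, in2=1, in3=0:
w1 = in3 ∧ in1 = 0 ∧ 1 = 0
w2 = in0 ⊽ w1 = 0 ⊽ 0 = 1
w3 = w2 ∧ in1 = 1 ∧ 1 = 1
w4 = ¬w3 = ¬1 = 0
w5 = w4 ⊼ in2 = 0 ⊼ 1 = 1
So w4 = 0 and w5 = 1.

in0=0, in1=1, in2=1, in3=0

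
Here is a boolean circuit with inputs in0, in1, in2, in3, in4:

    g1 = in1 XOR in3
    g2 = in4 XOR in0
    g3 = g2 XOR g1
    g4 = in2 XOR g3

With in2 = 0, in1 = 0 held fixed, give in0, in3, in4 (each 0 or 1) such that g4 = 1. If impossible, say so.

in0=0, in3=0, in4=1

g4 = in2 XOR g3 must be 1, so in2 and g3 differ.
Check with in2 = 0, in1 = 0 and in0=0, in3=0, in4=1:
g1 = in1 XOR in3 = 0 XOR 0 = 0
g2 = in4 XOR in0 = 1 XOR 0 = 1
g3 = g2 XOR g1 = 1 XOR 0 = 1
g4 = in2 XOR g3 = 0 XOR 1 = 1
So g4 = 1.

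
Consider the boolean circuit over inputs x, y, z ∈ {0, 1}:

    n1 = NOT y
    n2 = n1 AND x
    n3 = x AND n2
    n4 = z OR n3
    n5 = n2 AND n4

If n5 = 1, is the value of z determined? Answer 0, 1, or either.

Both values of z occur among assignments with n5 = 1:
  z=0: x=1, y=0, z=0
  z=1: x=1, y=0, z=1

either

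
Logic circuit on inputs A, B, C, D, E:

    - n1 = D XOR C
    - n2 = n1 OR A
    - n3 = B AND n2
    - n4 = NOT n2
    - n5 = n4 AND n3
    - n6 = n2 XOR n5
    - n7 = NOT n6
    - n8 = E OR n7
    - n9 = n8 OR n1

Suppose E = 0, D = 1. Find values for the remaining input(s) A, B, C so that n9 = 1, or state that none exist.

Check with E = 0, D = 1 and A=1, B=1, C=0:
n1 = D XOR C = 1 XOR 0 = 1
n2 = n1 OR A = 1 OR 1 = 1
n3 = B AND n2 = 1 AND 1 = 1
n4 = NOT n2 = NOT 1 = 0
n5 = n4 AND n3 = 0 AND 1 = 0
n6 = n2 XOR n5 = 1 XOR 0 = 1
n7 = NOT n6 = NOT 1 = 0
n8 = E OR n7 = 0 OR 0 = 0
n9 = n8 OR n1 = 0 OR 1 = 1
So n9 = 1.

A=1, B=1, C=0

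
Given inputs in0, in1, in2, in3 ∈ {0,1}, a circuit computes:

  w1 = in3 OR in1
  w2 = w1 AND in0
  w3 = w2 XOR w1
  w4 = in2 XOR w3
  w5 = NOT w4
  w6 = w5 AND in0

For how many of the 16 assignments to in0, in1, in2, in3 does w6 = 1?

w6 = w5 AND in0 must be 1, so both w5 = 1 and in0 = 1.
Enumerating the 16 input combinations, 4 give w6 = 1 and 12 give w6 = 0.

4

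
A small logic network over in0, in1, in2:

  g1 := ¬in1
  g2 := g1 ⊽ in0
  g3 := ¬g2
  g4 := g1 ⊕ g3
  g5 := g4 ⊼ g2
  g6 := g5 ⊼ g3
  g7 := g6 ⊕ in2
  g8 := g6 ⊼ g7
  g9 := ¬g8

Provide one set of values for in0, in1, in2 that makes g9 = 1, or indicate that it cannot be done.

in0=0, in1=1, in2=0

g9 = ¬g8 must be 1, so g8 = 0.
g8 = g6 ⊼ g7 must be 0, so both g6 = 1 and g7 = 1.
Check with in0=0, in1=1, in2=0:
g1 = ¬in1 = ¬1 = 0
g2 = g1 ⊽ in0 = 0 ⊽ 0 = 1
g3 = ¬g2 = ¬1 = 0
g4 = g1 ⊕ g3 = 0 ⊕ 0 = 0
g5 = g4 ⊼ g2 = 0 ⊼ 1 = 1
g6 = g5 ⊼ g3 = 1 ⊼ 0 = 1
g7 = g6 ⊕ in2 = 1 ⊕ 0 = 1
g8 = g6 ⊼ g7 = 1 ⊼ 1 = 0
g9 = ¬g8 = ¬0 = 1
So g9 = 1 as required.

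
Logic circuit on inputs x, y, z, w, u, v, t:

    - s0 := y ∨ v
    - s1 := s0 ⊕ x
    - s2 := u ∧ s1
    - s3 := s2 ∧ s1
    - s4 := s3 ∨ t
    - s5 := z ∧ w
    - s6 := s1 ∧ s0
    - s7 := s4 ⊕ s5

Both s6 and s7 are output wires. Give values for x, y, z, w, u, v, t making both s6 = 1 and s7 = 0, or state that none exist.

x=0, y=1, z=0, w=0, u=0, v=1, t=0

Check with x=0, y=1, z=0, w=0, u=0, v=1, t=0:
s0 = y ∨ v = 1 ∨ 1 = 1
s1 = s0 ⊕ x = 1 ⊕ 0 = 1
s2 = u ∧ s1 = 0 ∧ 1 = 0
s3 = s2 ∧ s1 = 0 ∧ 1 = 0
s4 = s3 ∨ t = 0 ∨ 0 = 0
s5 = z ∧ w = 0 ∧ 0 = 0
s6 = s1 ∧ s0 = 1 ∧ 1 = 1
s7 = s4 ⊕ s5 = 0 ⊕ 0 = 0
So s6 = 1 and s7 = 0.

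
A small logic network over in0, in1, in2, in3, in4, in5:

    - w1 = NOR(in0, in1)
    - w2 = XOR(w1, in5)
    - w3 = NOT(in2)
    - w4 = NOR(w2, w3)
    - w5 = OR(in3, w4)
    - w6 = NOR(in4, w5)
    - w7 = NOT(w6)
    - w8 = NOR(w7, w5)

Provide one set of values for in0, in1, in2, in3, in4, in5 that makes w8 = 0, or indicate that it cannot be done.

w8 = NOR(w7, w5) must be 0, so at least one of w7, w5 is 1.
Check with in0=1, in1=0, in2=1, in3=0, in4=1, in5=0:
w1 = NOR(in0, in1) = NOR(1, 0) = 0
w2 = XOR(w1, in5) = XOR(0, 0) = 0
w3 = NOT(in2) = NOT 1 = 0
w4 = NOR(w2, w3) = NOR(0, 0) = 1
w5 = OR(in3, w4) = OR(0, 1) = 1
w6 = NOR(in4, w5) = NOR(1, 1) = 0
w7 = NOT(w6) = NOT 0 = 1
w8 = NOR(w7, w5) = NOR(1, 1) = 0
So w8 = 0 as required.

in0=1, in1=0, in2=1, in3=0, in4=1, in5=0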